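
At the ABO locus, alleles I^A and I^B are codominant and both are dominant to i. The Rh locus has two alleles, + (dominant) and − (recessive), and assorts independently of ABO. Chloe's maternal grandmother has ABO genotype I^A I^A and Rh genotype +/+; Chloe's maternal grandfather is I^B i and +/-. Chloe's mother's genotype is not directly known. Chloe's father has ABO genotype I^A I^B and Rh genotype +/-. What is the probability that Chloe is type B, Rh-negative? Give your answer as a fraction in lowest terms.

Chloe's mother's ABO genotype from I^A I^A × I^B i: 1/2 I^A I^B, 1/2 I^A i.
Crossing each possibility with the father I^A I^B and summing P(type B): 1/2·1/4 + 1/2·1/4 = 1/4.
Similarly for Rh via the mother's Rh distribution: P(Rh-) = 1/8.
Independent loci: 1/4 × 1/8 = 1/32.

1/32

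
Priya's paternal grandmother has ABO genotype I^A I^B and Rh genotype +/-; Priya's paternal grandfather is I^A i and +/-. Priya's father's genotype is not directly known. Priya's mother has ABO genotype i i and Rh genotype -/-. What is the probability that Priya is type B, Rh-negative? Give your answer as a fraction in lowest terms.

Priya's father's ABO genotype from I^A I^B × I^A i: 1/4 I^A I^A, 1/4 I^A I^B, 1/4 I^A i, 1/4 I^B i.
Crossing each possibility with the mother i i and summing P(type B): 1/4·0 + 1/4·1/2 + 1/4·0 + 1/4·1/2 = 1/4.
Similarly for Rh via the father's Rh distribution: P(Rh-) = 1/2.
Independent loci: 1/4 × 1/2 = 1/8.

1/8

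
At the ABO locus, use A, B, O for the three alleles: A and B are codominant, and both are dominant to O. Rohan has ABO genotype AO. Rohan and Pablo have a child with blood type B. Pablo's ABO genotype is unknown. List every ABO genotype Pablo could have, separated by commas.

AB, BB, BO

For each candidate genotype of Pablo, check whether crossing it with AO can produce every observed child phenotype.
  AA → possible child types {A} ✗
  AB → possible child types {A, B, AB} ✓
  AO → possible child types {O, A} ✗
  BB → possible child types {B, AB} ✓
  BO → possible child types {O, A, B, AB} ✓
  OO → possible child types {O, A} ✗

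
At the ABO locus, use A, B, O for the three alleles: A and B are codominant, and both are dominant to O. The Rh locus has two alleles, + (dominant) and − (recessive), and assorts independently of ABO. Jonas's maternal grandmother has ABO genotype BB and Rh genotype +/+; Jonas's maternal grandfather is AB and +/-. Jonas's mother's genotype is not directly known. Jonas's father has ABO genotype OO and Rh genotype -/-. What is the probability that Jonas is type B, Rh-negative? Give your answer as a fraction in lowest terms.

Jonas's mother's ABO genotype from BB × AB: 1/2 AB, 1/2 BB.
Crossing each possibility with the father OO and summing P(type B): 1/2·1/2 + 1/2·1 = 3/4.
Similarly for Rh via the mother's Rh distribution: P(Rh-) = 1/4.
Independent loci: 3/4 × 1/4 = 3/16.

3/16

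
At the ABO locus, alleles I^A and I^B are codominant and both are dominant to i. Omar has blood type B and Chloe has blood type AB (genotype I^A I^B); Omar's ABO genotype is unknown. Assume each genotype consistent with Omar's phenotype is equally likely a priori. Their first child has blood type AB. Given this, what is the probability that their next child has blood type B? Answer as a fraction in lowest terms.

1/2

Possible genotypes: Omar ∈ {I^B I^B, I^B i}; Chloe ∈ {I^A I^B}.
Weight each parental genotype pair by prior × P(type-AB child):
  I^B I^B × I^A I^B: posterior weight 2/3; P(next child type B) = 1/2.
  I^B i × I^A I^B: posterior weight 1/3; P(next child type B) = 1/2.
Weighted sum = 1/2.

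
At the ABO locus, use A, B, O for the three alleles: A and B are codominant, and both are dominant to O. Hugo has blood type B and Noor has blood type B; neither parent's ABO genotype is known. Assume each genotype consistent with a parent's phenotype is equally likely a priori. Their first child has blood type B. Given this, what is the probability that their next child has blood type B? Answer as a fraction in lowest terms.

19/20

Possible genotypes: Hugo ∈ {BB, BO}; Noor ∈ {BB, BO}.
Weight each parental genotype pair by prior × P(type-B child):
  BB × BB: posterior weight 4/15; P(next child type B) = 1.
  BB × BO: posterior weight 4/15; P(next child type B) = 1.
  BO × BB: posterior weight 4/15; P(next child type B) = 1.
  BO × BO: posterior weight 1/5; P(next child type B) = 3/4.
Weighted sum = 19/20.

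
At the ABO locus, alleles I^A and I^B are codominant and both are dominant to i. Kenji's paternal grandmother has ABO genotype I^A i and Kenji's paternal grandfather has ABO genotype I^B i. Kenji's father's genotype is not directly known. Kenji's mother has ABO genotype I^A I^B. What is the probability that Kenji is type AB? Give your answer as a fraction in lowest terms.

Kenji's father's ABO genotype from I^A i × I^B i: 1/4 I^A I^B, 1/4 I^A i, 1/4 I^B i, 1/4 i i.
Crossing each possibility with the mother I^A I^B and summing P(type AB): 1/4·1/2 + 1/4·1/4 + 1/4·1/4 + 1/4·0 = 1/4.

1/4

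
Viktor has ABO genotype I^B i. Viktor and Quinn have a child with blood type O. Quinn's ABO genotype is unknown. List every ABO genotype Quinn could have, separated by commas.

I^A i, I^B i, i i

For each candidate genotype of Quinn, check whether crossing it with I^B i can produce every observed child phenotype.
  I^A I^A → possible child types {A, AB} ✗
  I^A I^B → possible child types {A, B, AB} ✗
  I^A i → possible child types {O, A, B, AB} ✓
  I^B I^B → possible child types {B} ✗
  I^B i → possible child types {O, B} ✓
  i i → possible child types {O, B} ✓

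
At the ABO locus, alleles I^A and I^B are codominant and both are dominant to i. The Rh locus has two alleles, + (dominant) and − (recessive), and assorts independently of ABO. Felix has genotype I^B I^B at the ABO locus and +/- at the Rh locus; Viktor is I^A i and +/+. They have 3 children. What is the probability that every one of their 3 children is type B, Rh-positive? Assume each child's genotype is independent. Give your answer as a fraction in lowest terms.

ABO cross I^B I^B × I^A i → 1/2 B, 1/2 AB.
Rh cross +/- × +/+ → 1 Rh+; so P(type B, Rh-positive) = 1/2 × 1 = 1/2 per child.
All 3 independent: (1/2)^3 = 1/8.

1/8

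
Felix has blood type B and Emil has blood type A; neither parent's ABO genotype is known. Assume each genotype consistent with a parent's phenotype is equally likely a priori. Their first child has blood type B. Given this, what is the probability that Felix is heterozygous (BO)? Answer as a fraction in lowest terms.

1/3

Possible genotypes: Felix ∈ {BB, BO}; Emil ∈ {AA, AO}.
Weight each parental genotype pair by prior × P(type-B child):
  BB × AO: posterior weight 2/3.
  BO × AO: posterior weight 1/3.
Sum the posterior weight over pairs where Felix is BO: 1/3.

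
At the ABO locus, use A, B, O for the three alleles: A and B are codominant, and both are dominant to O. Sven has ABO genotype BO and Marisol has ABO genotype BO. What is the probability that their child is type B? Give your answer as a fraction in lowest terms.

3/4

ABO cross BO × BO → offspring phenotypes: 1/4 O, 3/4 B.
So P(type B) = 3/4.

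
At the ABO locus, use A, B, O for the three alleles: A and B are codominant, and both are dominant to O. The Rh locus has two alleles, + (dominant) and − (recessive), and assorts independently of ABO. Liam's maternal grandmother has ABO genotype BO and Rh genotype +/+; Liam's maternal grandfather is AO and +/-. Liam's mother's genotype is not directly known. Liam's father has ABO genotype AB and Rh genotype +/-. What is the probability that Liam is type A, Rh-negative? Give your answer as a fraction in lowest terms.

3/64

Liam's mother's ABO genotype from BO × AO: 1/4 AB, 1/4 AO, 1/4 BO, 1/4 OO.
Crossing each possibility with the father AB and summing P(type A): 1/4·1/4 + 1/4·1/2 + 1/4·1/4 + 1/4·1/2 = 3/8.
Similarly for Rh via the mother's Rh distribution: P(Rh-) = 1/8.
Independent loci: 3/8 × 1/8 = 3/64.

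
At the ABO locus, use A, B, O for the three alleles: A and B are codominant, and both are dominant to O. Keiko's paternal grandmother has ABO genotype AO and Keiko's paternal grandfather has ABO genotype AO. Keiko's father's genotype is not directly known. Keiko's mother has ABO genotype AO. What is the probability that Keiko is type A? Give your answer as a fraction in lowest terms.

Keiko's father's ABO genotype from AO × AO: 1/4 AA, 1/2 AO, 1/4 OO.
Crossing each possibility with the mother AO and summing P(type A): 1/4·1 + 1/2·3/4 + 1/4·1/2 = 3/4.

3/4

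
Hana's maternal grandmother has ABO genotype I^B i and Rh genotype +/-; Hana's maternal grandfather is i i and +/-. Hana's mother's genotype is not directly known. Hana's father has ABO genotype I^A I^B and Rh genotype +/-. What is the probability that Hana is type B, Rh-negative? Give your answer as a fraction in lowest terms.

Hana's mother's ABO genotype from I^B i × i i: 1/2 I^B i, 1/2 i i.
Crossing each possibility with the father I^A I^B and summing P(type B): 1/2·1/2 + 1/2·1/2 = 1/2.
Similarly for Rh via the mother's Rh distribution: P(Rh-) = 1/4.
Independent loci: 1/2 × 1/4 = 1/8.

1/8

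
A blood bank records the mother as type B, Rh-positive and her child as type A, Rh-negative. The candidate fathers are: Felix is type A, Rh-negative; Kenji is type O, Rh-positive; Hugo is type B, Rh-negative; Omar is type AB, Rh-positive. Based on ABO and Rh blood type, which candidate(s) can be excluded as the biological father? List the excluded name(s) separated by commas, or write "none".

Kenji, Hugo

A candidate is excluded only if no genotype consistent with his phenotype could produce a type A, Rh-negative child with a type B, Rh-positive mother.
Kenji (type O, Rh+): no genotype consistent with that phenotype can produce a type-A Rh- child with a type-B mother.
Hugo (type B, Rh-): no genotype consistent with that phenotype can produce a type-A Rh- child with a type-B mother.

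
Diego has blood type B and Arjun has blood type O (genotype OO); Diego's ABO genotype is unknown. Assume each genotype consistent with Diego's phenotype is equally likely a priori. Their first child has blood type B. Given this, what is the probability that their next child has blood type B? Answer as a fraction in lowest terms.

5/6

Possible genotypes: Diego ∈ {BB, BO}; Arjun ∈ {OO}.
Weight each parental genotype pair by prior × P(type-B child):
  BB × OO: posterior weight 2/3; P(next child type B) = 1.
  BO × OO: posterior weight 1/3; P(next child type B) = 1/2.
Weighted sum = 5/6.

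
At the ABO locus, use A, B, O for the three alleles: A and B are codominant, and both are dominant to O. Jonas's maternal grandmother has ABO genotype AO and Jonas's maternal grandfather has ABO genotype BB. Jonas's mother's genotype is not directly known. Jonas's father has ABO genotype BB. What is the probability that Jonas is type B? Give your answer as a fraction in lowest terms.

3/4

Jonas's mother's ABO genotype from AO × BB: 1/2 AB, 1/2 BO.
Crossing each possibility with the father BB and summing P(type B): 1/2·1/2 + 1/2·1 = 3/4.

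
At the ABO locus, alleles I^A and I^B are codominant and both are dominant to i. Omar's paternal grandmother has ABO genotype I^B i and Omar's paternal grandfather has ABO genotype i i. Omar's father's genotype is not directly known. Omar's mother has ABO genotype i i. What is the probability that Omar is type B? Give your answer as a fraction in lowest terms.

1/4

Omar's father's ABO genotype from I^B i × i i: 1/2 I^B i, 1/2 i i.
Crossing each possibility with the mother i i and summing P(type B): 1/2·1/2 + 1/2·0 = 1/4.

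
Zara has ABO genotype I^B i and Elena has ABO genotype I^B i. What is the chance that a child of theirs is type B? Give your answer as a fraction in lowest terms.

3/4

ABO cross I^B i × I^B i → offspring phenotypes: 1/4 O, 3/4 B.
So P(type B) = 3/4.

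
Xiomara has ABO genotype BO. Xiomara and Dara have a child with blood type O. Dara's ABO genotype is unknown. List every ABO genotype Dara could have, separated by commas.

AO, BO, OO

For each candidate genotype of Dara, check whether crossing it with BO can produce every observed child phenotype.
  AA → possible child types {A, AB} ✗
  AB → possible child types {A, B, AB} ✗
  AO → possible child types {O, A, B, AB} ✓
  BB → possible child types {B} ✗
  BO → possible child types {O, B} ✓
  OO → possible child types {O, B} ✓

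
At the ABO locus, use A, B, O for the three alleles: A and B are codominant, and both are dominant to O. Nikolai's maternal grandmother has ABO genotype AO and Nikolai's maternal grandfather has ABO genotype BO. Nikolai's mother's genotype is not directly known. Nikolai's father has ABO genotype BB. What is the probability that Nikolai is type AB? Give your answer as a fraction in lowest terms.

Nikolai's mother's ABO genotype from AO × BO: 1/4 AB, 1/4 AO, 1/4 BO, 1/4 OO.
Crossing each possibility with the father BB and summing P(type AB): 1/4·1/2 + 1/4·1/2 + 1/4·0 + 1/4·0 = 1/4.

1/4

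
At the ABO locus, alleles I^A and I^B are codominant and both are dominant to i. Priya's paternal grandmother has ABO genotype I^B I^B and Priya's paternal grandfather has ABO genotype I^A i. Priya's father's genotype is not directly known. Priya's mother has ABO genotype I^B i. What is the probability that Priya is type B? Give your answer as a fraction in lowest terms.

5/8

Priya's father's ABO genotype from I^B I^B × I^A i: 1/2 I^A I^B, 1/2 I^B i.
Crossing each possibility with the mother I^B i and summing P(type B): 1/2·1/2 + 1/2·3/4 = 5/8.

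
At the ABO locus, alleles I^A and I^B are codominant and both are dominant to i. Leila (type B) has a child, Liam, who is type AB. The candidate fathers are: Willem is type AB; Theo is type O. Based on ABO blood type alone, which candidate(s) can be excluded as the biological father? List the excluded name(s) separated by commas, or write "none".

A candidate is excluded only if no genotype consistent with his phenotype could produce a type AB child with a type B mother.
Theo (type O): no genotype consistent with that phenotype can produce a type-AB child with a type-B mother.

Theo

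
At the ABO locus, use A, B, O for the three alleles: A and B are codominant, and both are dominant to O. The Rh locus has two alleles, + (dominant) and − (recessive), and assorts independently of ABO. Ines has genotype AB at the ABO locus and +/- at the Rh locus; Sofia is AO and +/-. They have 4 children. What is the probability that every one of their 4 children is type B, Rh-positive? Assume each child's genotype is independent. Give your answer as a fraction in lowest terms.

81/65536

ABO cross AB × AO → 1/2 A, 1/4 B, 1/4 AB.
Rh cross +/- × +/- → 3/4 Rh+, 1/4 Rh-; so P(type B, Rh-positive) = 1/4 × 3/4 = 3/16 per child.
All 4 independent: (3/16)^4 = 81/65536.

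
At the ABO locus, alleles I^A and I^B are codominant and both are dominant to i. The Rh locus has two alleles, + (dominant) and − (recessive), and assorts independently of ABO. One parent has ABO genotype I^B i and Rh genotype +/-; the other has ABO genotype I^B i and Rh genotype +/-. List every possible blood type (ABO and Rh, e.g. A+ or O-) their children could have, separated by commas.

Gametes from I^B i × I^B i give offspring ABO genotypes I^B I^B, I^B i, i i, i.e. phenotypes O, B.
Rh cross +/- × +/- → phenotypes Rh+, Rh-.
Combining independently: O+, O-, B+, B-.

O+, O-, B+, B-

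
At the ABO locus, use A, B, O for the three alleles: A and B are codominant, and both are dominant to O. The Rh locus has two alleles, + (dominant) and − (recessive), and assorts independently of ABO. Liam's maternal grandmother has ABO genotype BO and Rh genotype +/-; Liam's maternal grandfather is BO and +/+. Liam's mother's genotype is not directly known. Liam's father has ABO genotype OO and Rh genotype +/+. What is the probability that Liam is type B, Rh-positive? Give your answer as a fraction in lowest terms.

Liam's mother's ABO genotype from BO × BO: 1/4 BB, 1/2 BO, 1/4 OO.
Crossing each possibility with the father OO and summing P(type B): 1/4·1 + 1/2·1/2 + 1/4·0 = 1/2.
Similarly for Rh via the mother's Rh distribution: P(Rh+) = 1.
Independent loci: 1/2 × 1 = 1/2.

1/2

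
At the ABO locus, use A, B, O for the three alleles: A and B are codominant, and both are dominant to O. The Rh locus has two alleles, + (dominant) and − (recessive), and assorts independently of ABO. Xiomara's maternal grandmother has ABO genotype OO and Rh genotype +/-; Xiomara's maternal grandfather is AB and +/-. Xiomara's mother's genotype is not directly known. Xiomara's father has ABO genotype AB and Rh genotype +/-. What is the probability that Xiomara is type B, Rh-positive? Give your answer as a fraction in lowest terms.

9/32

Xiomara's mother's ABO genotype from OO × AB: 1/2 AO, 1/2 BO.
Crossing each possibility with the father AB and summing P(type B): 1/2·1/4 + 1/2·1/2 = 3/8.
Similarly for Rh via the mother's Rh distribution: P(Rh+) = 3/4.
Independent loci: 3/8 × 3/4 = 9/32.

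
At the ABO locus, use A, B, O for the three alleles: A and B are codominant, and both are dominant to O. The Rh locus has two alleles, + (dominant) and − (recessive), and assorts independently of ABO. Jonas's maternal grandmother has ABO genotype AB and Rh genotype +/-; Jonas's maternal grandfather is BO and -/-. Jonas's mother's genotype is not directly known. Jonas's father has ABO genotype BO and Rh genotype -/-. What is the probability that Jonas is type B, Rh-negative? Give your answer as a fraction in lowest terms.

15/32

Jonas's mother's ABO genotype from AB × BO: 1/4 AB, 1/4 AO, 1/4 BB, 1/4 BO.
Crossing each possibility with the father BO and summing P(type B): 1/4·1/2 + 1/4·1/4 + 1/4·1 + 1/4·3/4 = 5/8.
Similarly for Rh via the mother's Rh distribution: P(Rh-) = 3/4.
Independent loci: 5/8 × 3/4 = 15/32.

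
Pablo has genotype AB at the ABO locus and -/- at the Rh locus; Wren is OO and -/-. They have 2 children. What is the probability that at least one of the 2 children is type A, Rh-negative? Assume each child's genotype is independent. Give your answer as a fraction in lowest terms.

3/4

ABO cross AB × OO → 1/2 A, 1/2 B.
Rh cross -/- × -/- → 1 Rh-; so P(type A, Rh-negative) = 1/2 × 1 = 1/2 per child.
P(none) = (1/2)^2 = 1/4; P(at least one) = 1 − 1/4 = 3/4.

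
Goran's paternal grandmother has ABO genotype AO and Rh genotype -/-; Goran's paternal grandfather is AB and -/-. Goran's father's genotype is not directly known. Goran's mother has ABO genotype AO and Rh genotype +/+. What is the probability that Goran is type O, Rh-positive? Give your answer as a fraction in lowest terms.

Goran's father's ABO genotype from AO × AB: 1/4 AA, 1/4 AB, 1/4 AO, 1/4 BO.
Crossing each possibility with the mother AO and summing P(type O): 1/4·0 + 1/4·0 + 1/4·1/4 + 1/4·1/4 = 1/8.
Similarly for Rh via the father's Rh distribution: P(Rh+) = 1.
Independent loci: 1/8 × 1 = 1/8.

1/8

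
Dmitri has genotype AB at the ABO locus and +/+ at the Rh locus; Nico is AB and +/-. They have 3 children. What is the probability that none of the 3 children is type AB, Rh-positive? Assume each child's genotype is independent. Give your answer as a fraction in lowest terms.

1/8

ABO cross AB × AB → 1/4 A, 1/4 B, 1/2 AB.
Rh cross +/+ × +/- → 1 Rh+; so P(type AB, Rh-positive) = 1/2 × 1 = 1/2 per child.
P(not type AB, Rh-positive) = 1/2 for one child; (1/2)^3 = 1/8.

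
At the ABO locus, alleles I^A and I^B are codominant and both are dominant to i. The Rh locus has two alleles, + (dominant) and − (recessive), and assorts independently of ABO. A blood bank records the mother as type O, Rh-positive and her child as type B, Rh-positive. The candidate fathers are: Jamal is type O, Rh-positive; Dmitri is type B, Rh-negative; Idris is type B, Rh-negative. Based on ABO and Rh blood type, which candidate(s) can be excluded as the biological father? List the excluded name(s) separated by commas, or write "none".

Jamal

A candidate is excluded only if no genotype consistent with his phenotype could produce a type B, Rh-positive child with a type O, Rh-positive mother.
Jamal (type O, Rh+): no genotype consistent with that phenotype can produce a type-B Rh+ child with a type-O mother.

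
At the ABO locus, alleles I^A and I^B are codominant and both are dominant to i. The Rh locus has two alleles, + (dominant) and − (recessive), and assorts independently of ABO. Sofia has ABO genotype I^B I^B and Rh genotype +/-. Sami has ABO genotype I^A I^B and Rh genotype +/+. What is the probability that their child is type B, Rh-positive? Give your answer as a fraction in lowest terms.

ABO cross I^B I^B × I^A I^B → offspring phenotypes: 1/2 B, 1/2 AB.
Rh cross +/- × +/+ → 1 Rh+.
Independent loci: P(type B, Rh-positive) = 1/2 × 1 = 1/2.

1/2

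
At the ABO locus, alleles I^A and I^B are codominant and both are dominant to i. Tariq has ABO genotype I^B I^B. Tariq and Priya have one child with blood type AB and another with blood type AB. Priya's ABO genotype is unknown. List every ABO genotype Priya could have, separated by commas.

For each candidate genotype of Priya, check whether crossing it with I^B I^B can produce every observed child phenotype.
  I^A I^A → possible child types {AB} ✓
  I^A I^B → possible child types {B, AB} ✓
  I^A i → possible child types {B, AB} ✓
  I^B I^B → possible child types {B} ✗
  I^B i → possible child types {B} ✗
  i i → possible child types {B} ✗

I^A I^A, I^A I^B, I^A i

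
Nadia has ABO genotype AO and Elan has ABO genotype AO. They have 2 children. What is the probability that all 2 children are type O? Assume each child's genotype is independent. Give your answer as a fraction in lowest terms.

ABO cross AO × AO → 1/4 O, 3/4 A.
So P(type O) = 1/4 per child.
All 2 independent: (1/4)^2 = 1/16.

1/16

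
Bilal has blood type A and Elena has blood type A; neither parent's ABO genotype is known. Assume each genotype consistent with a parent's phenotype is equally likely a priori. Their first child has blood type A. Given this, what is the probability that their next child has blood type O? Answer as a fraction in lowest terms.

1/20

Possible genotypes: Bilal ∈ {I^A I^A, I^A i}; Elena ∈ {I^A I^A, I^A i}.
Weight each parental genotype pair by prior × P(type-A child):
  I^A I^A × I^A I^A: posterior weight 4/15; P(next child type O) = 0.
  I^A I^A × I^A i: posterior weight 4/15; P(next child type O) = 0.
  I^A i × I^A I^A: posterior weight 4/15; P(next child type O) = 0.
  I^A i × I^A i: posterior weight 1/5; P(next child type O) = 1/4.
Weighted sum = 1/20.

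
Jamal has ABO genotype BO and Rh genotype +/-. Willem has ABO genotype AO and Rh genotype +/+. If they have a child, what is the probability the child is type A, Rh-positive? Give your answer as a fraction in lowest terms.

1/4

ABO cross BO × AO → offspring phenotypes: 1/4 O, 1/4 A, 1/4 B, 1/4 AB.
Rh cross +/- × +/+ → 1 Rh+.
Independent loci: P(type A, Rh-positive) = 1/4 × 1 = 1/4.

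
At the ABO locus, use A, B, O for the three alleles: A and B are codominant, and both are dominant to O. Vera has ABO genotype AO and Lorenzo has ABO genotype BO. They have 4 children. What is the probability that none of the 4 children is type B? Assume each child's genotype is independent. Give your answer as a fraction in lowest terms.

ABO cross AO × BO → 1/4 O, 1/4 A, 1/4 B, 1/4 AB.
So P(type B) = 1/4 per child.
P(not type B) = 3/4 for one child; (3/4)^4 = 81/256.

81/256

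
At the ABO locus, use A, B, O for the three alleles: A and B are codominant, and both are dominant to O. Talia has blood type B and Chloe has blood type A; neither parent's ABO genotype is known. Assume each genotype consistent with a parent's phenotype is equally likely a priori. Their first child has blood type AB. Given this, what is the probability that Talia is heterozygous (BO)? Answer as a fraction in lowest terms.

Possible genotypes: Talia ∈ {BB, BO}; Chloe ∈ {AA, AO}.
Weight each parental genotype pair by prior × P(type-AB child):
  BB × AA: posterior weight 4/9.
  BB × AO: posterior weight 2/9.
  BO × AA: posterior weight 2/9.
  BO × AO: posterior weight 1/9.
Sum the posterior weight over pairs where Talia is BO: 1/3.

1/3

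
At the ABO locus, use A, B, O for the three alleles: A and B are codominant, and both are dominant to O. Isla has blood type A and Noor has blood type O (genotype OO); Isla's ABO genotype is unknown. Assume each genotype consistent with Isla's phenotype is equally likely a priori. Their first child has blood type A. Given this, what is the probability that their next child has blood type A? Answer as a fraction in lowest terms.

5/6

Possible genotypes: Isla ∈ {AA, AO}; Noor ∈ {OO}.
Weight each parental genotype pair by prior × P(type-A child):
  AA × OO: posterior weight 2/3; P(next child type A) = 1.
  AO × OO: posterior weight 1/3; P(next child type A) = 1/2.
Weighted sum = 5/6.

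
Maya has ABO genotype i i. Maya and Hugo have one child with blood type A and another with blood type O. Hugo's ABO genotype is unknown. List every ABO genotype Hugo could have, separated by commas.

For each candidate genotype of Hugo, check whether crossing it with i i can produce every observed child phenotype.
  I^A I^A → possible child types {A} ✗
  I^A I^B → possible child types {A, B} ✗
  I^A i → possible child types {O, A} ✓
  I^B I^B → possible child types {B} ✗
  I^B i → possible child types {O, B} ✗
  i i → possible child types {O} ✗

I^A i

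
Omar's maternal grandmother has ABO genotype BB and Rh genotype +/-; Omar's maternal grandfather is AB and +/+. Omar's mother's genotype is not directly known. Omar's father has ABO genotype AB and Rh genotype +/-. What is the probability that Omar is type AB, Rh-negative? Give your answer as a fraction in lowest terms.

Omar's mother's ABO genotype from BB × AB: 1/2 AB, 1/2 BB.
Crossing each possibility with the father AB and summing P(type AB): 1/2·1/2 + 1/2·1/2 = 1/2.
Similarly for Rh via the mother's Rh distribution: P(Rh-) = 1/8.
Independent loci: 1/2 × 1/8 = 1/16.

1/16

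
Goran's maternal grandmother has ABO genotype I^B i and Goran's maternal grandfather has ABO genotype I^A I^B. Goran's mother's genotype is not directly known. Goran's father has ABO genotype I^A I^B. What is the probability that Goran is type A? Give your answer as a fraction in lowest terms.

1/4

Goran's mother's ABO genotype from I^B i × I^A I^B: 1/4 I^A I^B, 1/4 I^A i, 1/4 I^B I^B, 1/4 I^B i.
Crossing each possibility with the father I^A I^B and summing P(type A): 1/4·1/4 + 1/4·1/2 + 1/4·0 + 1/4·1/4 = 1/4.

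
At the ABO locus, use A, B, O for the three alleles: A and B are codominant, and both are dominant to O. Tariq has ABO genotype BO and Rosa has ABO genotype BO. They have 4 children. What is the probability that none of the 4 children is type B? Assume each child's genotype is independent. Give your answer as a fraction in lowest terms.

ABO cross BO × BO → 1/4 O, 3/4 B.
So P(type B) = 3/4 per child.
P(not type B) = 1/4 for one child; (1/4)^4 = 1/256.

1/256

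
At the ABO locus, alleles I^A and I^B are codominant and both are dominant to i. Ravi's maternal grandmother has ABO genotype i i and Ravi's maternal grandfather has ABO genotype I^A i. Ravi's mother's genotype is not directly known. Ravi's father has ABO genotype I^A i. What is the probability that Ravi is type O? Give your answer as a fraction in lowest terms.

Ravi's mother's ABO genotype from i i × I^A i: 1/2 I^A i, 1/2 i i.
Crossing each possibility with the father I^A i and summing P(type O): 1/2·1/4 + 1/2·1/2 = 3/8.

3/8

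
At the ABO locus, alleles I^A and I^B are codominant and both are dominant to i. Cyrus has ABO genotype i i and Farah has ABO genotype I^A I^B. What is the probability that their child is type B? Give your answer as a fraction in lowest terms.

ABO cross i i × I^A I^B → offspring phenotypes: 1/2 A, 1/2 B.
So P(type B) = 1/2.

1/2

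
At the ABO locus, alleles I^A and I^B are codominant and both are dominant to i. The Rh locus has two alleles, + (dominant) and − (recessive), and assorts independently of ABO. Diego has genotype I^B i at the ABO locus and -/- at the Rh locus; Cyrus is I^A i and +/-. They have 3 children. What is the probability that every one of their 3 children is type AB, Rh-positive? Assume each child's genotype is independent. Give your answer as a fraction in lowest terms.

ABO cross I^B i × I^A i → 1/4 O, 1/4 A, 1/4 B, 1/4 AB.
Rh cross -/- × +/- → 1/2 Rh+, 1/2 Rh-; so P(type AB, Rh-positive) = 1/4 × 1/2 = 1/8 per child.
All 3 independent: (1/8)^3 = 1/512.

1/512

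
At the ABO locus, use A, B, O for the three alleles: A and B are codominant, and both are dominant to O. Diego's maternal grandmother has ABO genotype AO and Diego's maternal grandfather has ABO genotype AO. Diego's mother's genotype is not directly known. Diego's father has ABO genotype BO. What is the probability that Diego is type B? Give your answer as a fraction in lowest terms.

1/4

Diego's mother's ABO genotype from AO × AO: 1/4 AA, 1/2 AO, 1/4 OO.
Crossing each possibility with the father BO and summing P(type B): 1/4·0 + 1/2·1/4 + 1/4·1/2 = 1/4.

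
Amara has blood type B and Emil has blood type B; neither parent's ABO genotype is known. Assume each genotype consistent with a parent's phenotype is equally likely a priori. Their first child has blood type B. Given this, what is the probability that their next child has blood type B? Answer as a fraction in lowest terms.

Possible genotypes: Amara ∈ {BB, BO}; Emil ∈ {BB, BO}.
Weight each parental genotype pair by prior × P(type-B child):
  BB × BB: posterior weight 4/15; P(next child type B) = 1.
  BB × BO: posterior weight 4/15; P(next child type B) = 1.
  BO × BB: posterior weight 4/15; P(next child type B) = 1.
  BO × BO: posterior weight 1/5; P(next child type B) = 3/4.
Weighted sum = 19/20.

19/20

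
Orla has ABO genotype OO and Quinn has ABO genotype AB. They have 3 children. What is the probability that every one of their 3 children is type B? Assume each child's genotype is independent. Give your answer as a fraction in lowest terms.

1/8

ABO cross OO × AB → 1/2 A, 1/2 B.
So P(type B) = 1/2 per child.
All 3 independent: (1/2)^3 = 1/8.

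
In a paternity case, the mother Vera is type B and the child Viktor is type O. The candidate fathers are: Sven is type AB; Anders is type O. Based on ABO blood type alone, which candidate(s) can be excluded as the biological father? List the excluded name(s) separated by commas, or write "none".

A candidate is excluded only if no genotype consistent with his phenotype could produce a type O child with a type B mother.
Sven (type AB): no genotype consistent with that phenotype can produce a type-O child with a type-B mother.

Sven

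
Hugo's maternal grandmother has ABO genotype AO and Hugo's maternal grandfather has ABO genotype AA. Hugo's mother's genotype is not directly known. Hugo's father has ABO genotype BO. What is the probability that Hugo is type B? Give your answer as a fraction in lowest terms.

1/8

Hugo's mother's ABO genotype from AO × AA: 1/2 AA, 1/2 AO.
Crossing each possibility with the father BO and summing P(type B): 1/2·0 + 1/2·1/4 = 1/8.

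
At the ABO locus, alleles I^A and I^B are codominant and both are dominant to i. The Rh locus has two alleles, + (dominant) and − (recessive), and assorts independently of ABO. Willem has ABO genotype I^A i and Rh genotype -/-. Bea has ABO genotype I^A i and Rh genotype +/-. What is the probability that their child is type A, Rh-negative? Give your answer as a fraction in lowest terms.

3/8

ABO cross I^A i × I^A i → offspring phenotypes: 1/4 O, 3/4 A.
Rh cross -/- × +/- → 1/2 Rh+, 1/2 Rh-.
Independent loci: P(type A, Rh-negative) = 3/4 × 1/2 = 3/8.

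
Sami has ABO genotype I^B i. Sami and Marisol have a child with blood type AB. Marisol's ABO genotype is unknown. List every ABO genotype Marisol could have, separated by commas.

I^A I^A, I^A I^B, I^A i

For each candidate genotype of Marisol, check whether crossing it with I^B i can produce every observed child phenotype.
  I^A I^A → possible child types {A, AB} ✓
  I^A I^B → possible child types {A, B, AB} ✓
  I^A i → possible child types {O, A, B, AB} ✓
  I^B I^B → possible child types {B} ✗
  I^B i → possible child types {O, B} ✗
  i i → possible child types {O, B} ✗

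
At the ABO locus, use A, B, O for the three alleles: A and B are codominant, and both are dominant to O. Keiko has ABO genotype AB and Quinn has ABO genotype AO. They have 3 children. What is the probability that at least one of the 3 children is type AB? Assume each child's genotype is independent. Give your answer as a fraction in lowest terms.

ABO cross AB × AO → 1/2 A, 1/4 B, 1/4 AB.
So P(type AB) = 1/4 per child.
P(none) = (3/4)^3 = 27/64; P(at least one) = 1 − 27/64 = 37/64.

37/64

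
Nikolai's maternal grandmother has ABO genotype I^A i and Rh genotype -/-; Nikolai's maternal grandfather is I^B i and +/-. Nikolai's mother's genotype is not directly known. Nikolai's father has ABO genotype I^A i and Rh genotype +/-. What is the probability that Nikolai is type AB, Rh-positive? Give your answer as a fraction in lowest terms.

Nikolai's mother's ABO genotype from I^A i × I^B i: 1/4 I^A I^B, 1/4 I^A i, 1/4 I^B i, 1/4 i i.
Crossing each possibility with the father I^A i and summing P(type AB): 1/4·1/4 + 1/4·0 + 1/4·1/4 + 1/4·0 = 1/8.
Similarly for Rh via the mother's Rh distribution: P(Rh+) = 5/8.
Independent loci: 1/8 × 5/8 = 5/64.

5/64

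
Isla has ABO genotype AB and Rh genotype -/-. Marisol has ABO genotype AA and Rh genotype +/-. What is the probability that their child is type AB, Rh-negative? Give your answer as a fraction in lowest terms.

ABO cross AB × AA → offspring phenotypes: 1/2 A, 1/2 AB.
Rh cross -/- × +/- → 1/2 Rh+, 1/2 Rh-.
Independent loci: P(type AB, Rh-negative) = 1/2 × 1/2 = 1/4.

1/4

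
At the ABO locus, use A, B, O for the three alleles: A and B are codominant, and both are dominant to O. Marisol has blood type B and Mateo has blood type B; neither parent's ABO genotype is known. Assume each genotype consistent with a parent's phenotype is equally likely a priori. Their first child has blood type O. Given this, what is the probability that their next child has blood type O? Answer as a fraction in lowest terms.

1/4

Possible genotypes: Marisol ∈ {BB, BO}; Mateo ∈ {BB, BO}.
Weight each parental genotype pair by prior × P(type-O child):
  BO × BO: posterior weight 1; P(next child type O) = 1/4.
Weighted sum = 1/4.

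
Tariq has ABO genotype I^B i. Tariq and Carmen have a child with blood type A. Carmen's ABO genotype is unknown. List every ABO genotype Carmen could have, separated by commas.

For each candidate genotype of Carmen, check whether crossing it with I^B i can produce every observed child phenotype.
  I^A I^A → possible child types {A, AB} ✓
  I^A I^B → possible child types {A, B, AB} ✓
  I^A i → possible child types {O, A, B, AB} ✓
  I^B I^B → possible child types {B} ✗
  I^B i → possible child types {O, B} ✗
  i i → possible child types {O, B} ✗

I^A I^A, I^A I^B, I^A i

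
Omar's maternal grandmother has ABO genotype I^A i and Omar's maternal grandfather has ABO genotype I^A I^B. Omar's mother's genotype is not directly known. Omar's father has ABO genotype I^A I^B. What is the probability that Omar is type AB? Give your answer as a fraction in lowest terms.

Omar's mother's ABO genotype from I^A i × I^A I^B: 1/4 I^A I^A, 1/4 I^A I^B, 1/4 I^A i, 1/4 I^B i.
Crossing each possibility with the father I^A I^B and summing P(type AB): 1/4·1/2 + 1/4·1/2 + 1/4·1/4 + 1/4·1/4 = 3/8.

3/8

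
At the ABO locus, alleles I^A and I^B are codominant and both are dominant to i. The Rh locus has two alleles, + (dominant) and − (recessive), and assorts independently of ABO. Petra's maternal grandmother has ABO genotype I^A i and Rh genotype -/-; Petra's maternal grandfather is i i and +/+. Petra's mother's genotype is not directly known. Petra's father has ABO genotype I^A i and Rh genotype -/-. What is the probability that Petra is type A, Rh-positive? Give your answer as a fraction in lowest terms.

Petra's mother's ABO genotype from I^A i × i i: 1/2 I^A i, 1/2 i i.
Crossing each possibility with the father I^A i and summing P(type A): 1/2·3/4 + 1/2·1/2 = 5/8.
Similarly for Rh via the mother's Rh distribution: P(Rh+) = 1/2.
Independent loci: 5/8 × 1/2 = 5/16.

5/16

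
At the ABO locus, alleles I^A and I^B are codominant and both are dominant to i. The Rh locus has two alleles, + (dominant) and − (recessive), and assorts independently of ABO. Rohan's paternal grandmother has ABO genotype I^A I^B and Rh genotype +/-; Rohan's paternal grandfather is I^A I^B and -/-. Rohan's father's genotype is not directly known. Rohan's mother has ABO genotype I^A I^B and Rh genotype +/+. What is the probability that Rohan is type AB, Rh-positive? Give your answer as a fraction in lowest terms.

Rohan's father's ABO genotype from I^A I^B × I^A I^B: 1/4 I^A I^A, 1/2 I^A I^B, 1/4 I^B I^B.
Crossing each possibility with the mother I^A I^B and summing P(type AB): 1/4·1/2 + 1/2·1/2 + 1/4·1/2 = 1/2.
Similarly for Rh via the father's Rh distribution: P(Rh+) = 1.
Independent loci: 1/2 × 1 = 1/2.

1/2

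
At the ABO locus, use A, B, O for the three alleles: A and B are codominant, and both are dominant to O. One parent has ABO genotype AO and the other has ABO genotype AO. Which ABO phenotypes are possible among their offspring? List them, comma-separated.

Gametes from AO × AO give offspring ABO genotypes AA, AO, OO, i.e. phenotypes O, A.

O, A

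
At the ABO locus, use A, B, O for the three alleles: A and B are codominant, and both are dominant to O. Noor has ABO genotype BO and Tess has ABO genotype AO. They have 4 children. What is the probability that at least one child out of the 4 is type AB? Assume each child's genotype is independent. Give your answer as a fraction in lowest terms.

175/256

ABO cross BO × AO → 1/4 O, 1/4 A, 1/4 B, 1/4 AB.
So P(type AB) = 1/4 per child.
P(none) = (3/4)^4 = 81/256; P(at least one) = 1 − 81/256 = 175/256.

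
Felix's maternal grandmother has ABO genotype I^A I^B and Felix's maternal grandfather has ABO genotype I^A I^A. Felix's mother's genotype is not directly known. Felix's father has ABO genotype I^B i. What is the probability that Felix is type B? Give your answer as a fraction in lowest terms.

1/4

Felix's mother's ABO genotype from I^A I^B × I^A I^A: 1/2 I^A I^A, 1/2 I^A I^B.
Crossing each possibility with the father I^B i and summing P(type B): 1/2·0 + 1/2·1/2 = 1/4.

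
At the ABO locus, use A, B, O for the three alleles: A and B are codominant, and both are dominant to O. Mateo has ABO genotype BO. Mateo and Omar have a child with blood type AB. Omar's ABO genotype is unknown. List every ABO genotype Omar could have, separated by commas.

AA, AB, AO

For each candidate genotype of Omar, check whether crossing it with BO can produce every observed child phenotype.
  AA → possible child types {A, AB} ✓
  AB → possible child types {A, B, AB} ✓
  AO → possible child types {O, A, B, AB} ✓
  BB → possible child types {B} ✗
  BO → possible child types {O, B} ✗
  OO → possible child types {O, B} ✗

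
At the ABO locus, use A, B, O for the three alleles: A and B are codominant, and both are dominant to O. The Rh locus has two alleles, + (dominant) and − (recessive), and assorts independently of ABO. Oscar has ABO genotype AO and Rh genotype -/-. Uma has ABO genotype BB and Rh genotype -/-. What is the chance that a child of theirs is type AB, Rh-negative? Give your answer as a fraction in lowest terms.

1/2

ABO cross AO × BB → offspring phenotypes: 1/2 B, 1/2 AB.
Rh cross -/- × -/- → 1 Rh-.
Independent loci: P(type AB, Rh-negative) = 1/2 × 1 = 1/2.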